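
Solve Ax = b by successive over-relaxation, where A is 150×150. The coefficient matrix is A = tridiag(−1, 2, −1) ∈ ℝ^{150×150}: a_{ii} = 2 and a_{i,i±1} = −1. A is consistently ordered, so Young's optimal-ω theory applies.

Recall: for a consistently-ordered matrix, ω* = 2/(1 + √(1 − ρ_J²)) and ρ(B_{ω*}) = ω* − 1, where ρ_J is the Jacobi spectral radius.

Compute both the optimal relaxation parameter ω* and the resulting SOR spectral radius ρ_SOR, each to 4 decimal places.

With n=150, ρ(Jacobi) = cos(π/151) = 0.9998.
√(1−ρ_J²) simplifies to sin(π/151) = 0.02080.
[ω*] 2 ÷ (1 + 0.02080) = 2 ÷ 1.02080 = 1.9592.
and ρ(B_{ω*}) = 1.9592 − 1 = 0.9592.

ω* = 1.9592, ρ_SOR = 0.9592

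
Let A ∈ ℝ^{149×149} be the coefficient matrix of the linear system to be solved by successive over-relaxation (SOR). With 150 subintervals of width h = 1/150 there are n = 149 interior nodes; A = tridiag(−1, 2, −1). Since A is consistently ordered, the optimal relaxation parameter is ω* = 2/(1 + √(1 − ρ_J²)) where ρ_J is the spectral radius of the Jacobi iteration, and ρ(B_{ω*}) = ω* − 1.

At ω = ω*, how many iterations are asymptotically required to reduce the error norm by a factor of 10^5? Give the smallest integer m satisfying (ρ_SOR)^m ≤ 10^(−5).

½·tridiag(1,0,1) at n=149: λ_k = cos(kπ/150); max |λ| at k=1 ⇒ ρ_J = cos(π/150) ≈ 0.9997807.
1 − cos²(π/150) = sin²(π/150) ⇒ √(1−ρ_J²) = sin(π/150) = 0.0209424.
ω* = 2/(1+0.0209424) = 1.9589744
At ω = 1.9589744 every |λ(B_ω)| = ω−1, so ρ_SOR = 0.9589744.
ρ_SOR^m ≤ 10^(−5) ⇔ m ≥ 5·ln10/(−ln 0.9589744) = 11.5129/0.0418909 = 274.831; m = ⌈274.831⌉ = 275.

m = 275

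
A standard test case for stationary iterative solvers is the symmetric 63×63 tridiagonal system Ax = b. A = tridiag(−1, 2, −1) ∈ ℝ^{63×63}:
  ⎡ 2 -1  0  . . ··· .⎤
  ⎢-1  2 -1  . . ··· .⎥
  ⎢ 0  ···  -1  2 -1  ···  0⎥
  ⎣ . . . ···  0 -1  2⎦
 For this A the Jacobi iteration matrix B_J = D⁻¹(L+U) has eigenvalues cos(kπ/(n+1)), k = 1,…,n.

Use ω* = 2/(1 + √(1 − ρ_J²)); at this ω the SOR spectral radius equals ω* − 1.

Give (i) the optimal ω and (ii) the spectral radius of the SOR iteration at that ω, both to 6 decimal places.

½·tridiag(1,0,1) at n=63: λ_k = cos(kπ/64); max |λ| at k=1 ⇒ ρ_J = cos(π/64) ≈ 0.998795.
1 − cos²(π/64) = sin²(π/64) ⇒ √(1−ρ_J²) = sin(π/64) = 0.0490677.
ω* = 2/(1+0.0490677) = 1.906455
Hence ρ(B_{ω*}) = 1.906455 − 1 = 0.906455.

ω* = 1.906455, ρ_SOR = 0.906455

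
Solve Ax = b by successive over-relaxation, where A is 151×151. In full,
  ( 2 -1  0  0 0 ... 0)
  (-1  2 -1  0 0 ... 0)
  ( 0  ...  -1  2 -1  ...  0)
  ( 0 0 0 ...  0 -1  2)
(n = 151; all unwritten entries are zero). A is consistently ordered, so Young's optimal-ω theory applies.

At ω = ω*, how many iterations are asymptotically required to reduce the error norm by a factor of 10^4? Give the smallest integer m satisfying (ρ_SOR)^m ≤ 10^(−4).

m = 223

With n=151, ρ(Jacobi) = cos(π/152) = 0.9997864.
√(1 − cos²(π/152)) = sin(π/152) ≈ 0.0206669.
ω* = 2/(1 + 0.0206669) = 2/1.0206669 = 1.9595031.
At ω = 1.9595031 every |λ(B_ω)| = ω−1, so ρ_SOR = 0.9595031.
(0.9595031)^m ≤ 10^{−4}  ⇒  m·ln(0.9595031) ≤ −4·ln10  ⇒  m ≥ 222.796  ⇒  m = 223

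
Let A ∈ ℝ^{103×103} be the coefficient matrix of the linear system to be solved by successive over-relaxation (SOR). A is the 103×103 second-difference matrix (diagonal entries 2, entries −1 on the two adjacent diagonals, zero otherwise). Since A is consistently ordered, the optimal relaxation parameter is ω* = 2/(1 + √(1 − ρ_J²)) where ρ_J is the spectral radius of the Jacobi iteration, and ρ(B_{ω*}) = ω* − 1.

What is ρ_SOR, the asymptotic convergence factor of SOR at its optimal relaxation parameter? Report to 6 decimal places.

ρ_SOR = 0.941365

[ρ_J] n=103: ρ(B_J) = cos(π/(n+1)) = cos(π/104) = 0.999544.
√(1−ρ_J²) simplifies to sin(π/104) = 0.0302030.
ω* = 2/(1+0.0302030) = 1.941365
At ω = 1.941365 every |λ(B_ω)| = ω−1, so ρ_SOR = 0.941365.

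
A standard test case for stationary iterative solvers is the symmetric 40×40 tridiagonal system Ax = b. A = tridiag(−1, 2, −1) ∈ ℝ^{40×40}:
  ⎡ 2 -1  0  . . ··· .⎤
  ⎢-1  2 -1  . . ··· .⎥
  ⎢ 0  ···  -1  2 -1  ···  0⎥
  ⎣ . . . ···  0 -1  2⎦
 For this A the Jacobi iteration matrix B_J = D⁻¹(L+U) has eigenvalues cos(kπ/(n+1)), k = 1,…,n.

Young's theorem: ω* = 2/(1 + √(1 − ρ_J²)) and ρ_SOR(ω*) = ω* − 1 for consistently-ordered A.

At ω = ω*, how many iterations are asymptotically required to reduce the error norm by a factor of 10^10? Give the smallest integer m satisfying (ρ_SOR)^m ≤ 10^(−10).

m = 151

spectrum of D⁻¹(L+U) = {cos(kπ/41) : 1≤k≤40}; ρ_J = cos(π/41) = 0.9970658.
√(1 − cos²(π/41)) = sin(π/41) ≈ 0.0765493.
Young: ω* = 2/(1+√(1−ρ_J²)) = 2/(1+0.0765493) = 2/1.0765493 = 1.8577877.
Hence ρ(B_{ω*}) = 1.8577877 − 1 = 0.8577877.
(0.8577877)^m ≤ 10^{−10}  ⇒  m·ln(0.8577877) ≤ −10·ln10  ⇒  m ≥ 150.105  ⇒  m = 151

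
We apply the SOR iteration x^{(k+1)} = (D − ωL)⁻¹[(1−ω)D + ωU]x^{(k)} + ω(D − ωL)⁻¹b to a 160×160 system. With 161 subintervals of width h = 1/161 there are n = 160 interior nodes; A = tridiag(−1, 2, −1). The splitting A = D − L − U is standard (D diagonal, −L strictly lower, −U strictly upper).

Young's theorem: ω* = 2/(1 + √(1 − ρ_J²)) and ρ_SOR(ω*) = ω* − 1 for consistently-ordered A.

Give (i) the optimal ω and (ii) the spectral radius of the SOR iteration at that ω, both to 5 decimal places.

ρ_J = max_k |cos(kπ/161)| = cos(π/161) = 0.99981
√(1−ρ_J²) simplifies to sin(π/161) = 0.019512.
So ω* = 2/1.019512 = 1.96172 (Young).
and ρ(B_{ω*}) = 1.96172 − 1 = 0.96172.

ω* = 1.96172, ρ_SOR = 0.96172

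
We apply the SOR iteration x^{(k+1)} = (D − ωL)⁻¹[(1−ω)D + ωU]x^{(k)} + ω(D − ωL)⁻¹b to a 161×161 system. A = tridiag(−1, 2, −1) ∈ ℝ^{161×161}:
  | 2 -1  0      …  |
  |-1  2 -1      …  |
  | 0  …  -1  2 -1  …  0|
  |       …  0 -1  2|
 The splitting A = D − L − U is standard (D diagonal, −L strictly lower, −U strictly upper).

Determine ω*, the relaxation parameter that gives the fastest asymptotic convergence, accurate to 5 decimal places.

spectrum of D⁻¹(L+U) = {cos(kπ/162) : 1≤k≤161}; ρ_J = cos(π/162) = 0.99981.
√(1−ρ_J²) simplifies to sin(π/162) = 0.019391.
ω* = 2/(1 + 0.019391) = 2/1.019391 = 1.96196.
ρ_SOR = ω* − 1 = 1.96196 − 1 = 0.96196.

ω* = 1.96196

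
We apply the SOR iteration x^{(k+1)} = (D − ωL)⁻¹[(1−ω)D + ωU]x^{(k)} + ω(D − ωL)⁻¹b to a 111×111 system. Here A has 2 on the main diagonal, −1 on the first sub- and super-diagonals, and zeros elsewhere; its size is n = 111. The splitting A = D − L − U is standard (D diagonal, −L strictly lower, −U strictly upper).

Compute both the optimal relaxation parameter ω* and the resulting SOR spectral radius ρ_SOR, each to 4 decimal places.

B_J for the 111×111 system has eigenvalues cos(kπ/112); ρ_J = cos(π/112) = 0.9996.
√(1−ρ_J²) = |sin(π/112)| = 0.02805
ω* = 2/(1 + 0.02805) = 2/1.02805 = 1.9454.
ρ_SOR = ω* − 1 ≈ 0.9454.

ω* = 1.9454, ρ_SOR = 0.9454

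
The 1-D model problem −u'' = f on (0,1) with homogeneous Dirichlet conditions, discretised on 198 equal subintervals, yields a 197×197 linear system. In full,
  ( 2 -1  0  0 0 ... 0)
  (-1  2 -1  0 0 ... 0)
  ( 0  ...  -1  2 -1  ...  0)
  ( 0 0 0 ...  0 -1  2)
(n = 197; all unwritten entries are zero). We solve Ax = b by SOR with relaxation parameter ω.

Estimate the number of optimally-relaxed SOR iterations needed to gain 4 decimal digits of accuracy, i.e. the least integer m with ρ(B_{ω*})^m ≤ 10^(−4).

ρ_J = max_k |cos(kπ/198)| = cos(π/198) = 0.9998741
root = sin(π/198) = 0.0158660  (since 1−cos² = sin²).
ω* = 2/(1 + 0.0158660) = 2/1.0158660 = 1.9687636.
and ρ(B_{ω*}) = 1.9687636 − 1 = 0.9687636.
ρ_SOR^m ≤ 10^(−4) ⇔ m ≥ 4·ln10/(−ln 0.9687636) = 9.21034/0.0317347 = 290.229; m = ⌈290.229⌉ = 291.

m = 291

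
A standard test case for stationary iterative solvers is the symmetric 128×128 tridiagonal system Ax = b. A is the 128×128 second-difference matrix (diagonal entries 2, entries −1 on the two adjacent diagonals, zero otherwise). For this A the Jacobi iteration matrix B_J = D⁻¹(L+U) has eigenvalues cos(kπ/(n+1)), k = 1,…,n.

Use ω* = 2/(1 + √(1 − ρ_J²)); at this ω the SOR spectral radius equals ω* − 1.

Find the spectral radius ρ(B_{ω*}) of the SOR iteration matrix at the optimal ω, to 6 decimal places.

ρ_SOR = 0.952456

spectrum of D⁻¹(L+U) = {cos(kπ/129) : 1≤k≤128}; ρ_J = cos(π/129) = 0.999703.
√(1 − cos²(π/129)) = sin(π/129) ≈ 0.0243510.
Young: ω* = 2/(1+√(1−ρ_J²)) = 2/(1+0.0243510) = 2/1.0243510 = 1.952456.
and ρ(B_{ω*}) = 1.952456 − 1 = 0.952456.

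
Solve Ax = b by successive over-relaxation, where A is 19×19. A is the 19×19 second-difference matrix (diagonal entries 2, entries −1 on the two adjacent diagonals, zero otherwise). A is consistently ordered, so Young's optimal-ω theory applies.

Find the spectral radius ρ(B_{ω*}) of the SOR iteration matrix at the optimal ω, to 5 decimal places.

ρ_SOR = 0.72945

B_J for the 19×19 system has eigenvalues cos(kπ/20); ρ_J = cos(π/20) = 0.98769.
√(1−ρ_J²) = |sin(π/20)| = 0.156434
Young: ω* = 2/(1+√(1−ρ_J²)) = 2/(1+0.156434) = 2/1.156434 = 1.72945.
At ω = 1.72945 every |λ(B_ω)| = ω−1, so ρ_SOR = 0.72945.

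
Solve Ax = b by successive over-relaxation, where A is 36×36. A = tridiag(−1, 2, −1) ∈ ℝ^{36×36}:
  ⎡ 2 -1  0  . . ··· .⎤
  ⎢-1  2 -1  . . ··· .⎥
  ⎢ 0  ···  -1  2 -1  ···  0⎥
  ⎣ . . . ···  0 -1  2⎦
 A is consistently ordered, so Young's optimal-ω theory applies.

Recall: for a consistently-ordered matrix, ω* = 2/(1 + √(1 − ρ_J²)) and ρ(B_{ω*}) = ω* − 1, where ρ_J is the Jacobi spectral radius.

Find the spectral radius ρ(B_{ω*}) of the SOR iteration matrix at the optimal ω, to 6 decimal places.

With n=36, ρ(Jacobi) = cos(π/37) = 0.996397.
√(1−ρ_J²) = |sin(π/37)| = 0.0848059
Then 2/(1+√(1−ρ_J²)) = 2/(1+0.0848059); ω* = 2/1.0848059 = 1.843648.
and ρ(B_{ω*}) = 1.843648 − 1 = 0.843648.

ρ_SOR = 0.843648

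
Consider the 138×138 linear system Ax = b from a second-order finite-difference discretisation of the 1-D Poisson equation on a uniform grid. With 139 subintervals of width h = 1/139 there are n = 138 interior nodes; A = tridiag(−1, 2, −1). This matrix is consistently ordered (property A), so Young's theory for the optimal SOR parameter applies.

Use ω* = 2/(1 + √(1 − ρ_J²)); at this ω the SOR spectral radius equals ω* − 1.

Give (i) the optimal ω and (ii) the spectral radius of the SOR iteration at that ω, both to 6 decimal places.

ω* = 1.955800, ρ_SOR = 0.955800

B_J for the 138×138 system has eigenvalues cos(kπ/139); ρ_J = cos(π/139) = 0.999745.
√(1 − cos²(π/139)) = sin(π/139) ≈ 0.0225995.
ω* = 2 / (1 + 0.0225995) = 2 / 1.0225995 ≈ 1.955800.
ρ_SOR = ω* − 1 = 1.955800 − 1 = 0.955800.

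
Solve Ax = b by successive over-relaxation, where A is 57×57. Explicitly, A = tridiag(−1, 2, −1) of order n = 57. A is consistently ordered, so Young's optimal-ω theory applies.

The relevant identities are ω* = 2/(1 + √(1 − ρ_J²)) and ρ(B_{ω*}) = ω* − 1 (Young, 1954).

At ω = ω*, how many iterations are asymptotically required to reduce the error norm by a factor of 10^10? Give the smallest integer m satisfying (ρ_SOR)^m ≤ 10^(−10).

With n=57, ρ(Jacobi) = cos(π/58) = 0.9985334.
√(1 − cos²(π/58)) = sin(π/58) ≈ 0.0541389.
ω* = 2 / (1 + 0.0541389) = 2 / 1.0541389 ≈ 1.8972832.
ρ_SOR = ω* − 1 ≈ 0.8972832.
Need (0.8972832)^m ≤ 10^(−10): m ≥ 10·ln10/|ln 0.8972832| = 23.0259/0.108384 = 212.447 ⇒ m = 213.

m = 213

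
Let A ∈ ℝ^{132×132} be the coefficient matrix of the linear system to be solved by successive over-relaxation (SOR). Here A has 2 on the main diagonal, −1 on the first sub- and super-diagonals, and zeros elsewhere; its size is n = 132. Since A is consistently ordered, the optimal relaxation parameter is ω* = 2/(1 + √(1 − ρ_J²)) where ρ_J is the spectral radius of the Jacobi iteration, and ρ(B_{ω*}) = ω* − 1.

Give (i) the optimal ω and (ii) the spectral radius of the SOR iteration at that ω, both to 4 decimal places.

½·tridiag(1,0,1) at n=132: λ_k = cos(kπ/133); max |λ| at k=1 ⇒ ρ_J = cos(π/133) ≈ 0.9997.
√(1−ρ_J²) = |sin(π/133)| = 0.02362
ω* = 2/(1 + 0.02362) = 2/1.02362 = 1.9539.
At ω = 1.9539 every |λ(B_ω)| = ω−1, so ρ_SOR = 0.9539.

ω* = 1.9539, ρ_SOR = 0.9539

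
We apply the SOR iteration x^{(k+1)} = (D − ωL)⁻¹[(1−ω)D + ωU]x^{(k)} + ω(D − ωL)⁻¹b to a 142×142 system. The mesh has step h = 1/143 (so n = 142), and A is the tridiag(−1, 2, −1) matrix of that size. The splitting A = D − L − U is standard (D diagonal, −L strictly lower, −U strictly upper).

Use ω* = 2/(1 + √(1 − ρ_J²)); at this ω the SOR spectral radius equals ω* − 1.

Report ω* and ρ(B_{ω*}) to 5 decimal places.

ω* = 1.95701, ρ_SOR = 0.95701

½·tridiag(1,0,1) at n=142: λ_k = cos(kπ/143); max |λ| at k=1 ⇒ ρ_J = cos(π/143) ≈ 0.99976.
1 − cos²(π/143) = sin²(π/143) ⇒ √(1−ρ_J²) = sin(π/143) = 0.021967.
ω* = 2/(1 + 0.021967) = 2/1.021967 = 1.95701.
At ω = 1.95701 every |λ(B_ω)| = ω−1, so ρ_SOR = 0.95701.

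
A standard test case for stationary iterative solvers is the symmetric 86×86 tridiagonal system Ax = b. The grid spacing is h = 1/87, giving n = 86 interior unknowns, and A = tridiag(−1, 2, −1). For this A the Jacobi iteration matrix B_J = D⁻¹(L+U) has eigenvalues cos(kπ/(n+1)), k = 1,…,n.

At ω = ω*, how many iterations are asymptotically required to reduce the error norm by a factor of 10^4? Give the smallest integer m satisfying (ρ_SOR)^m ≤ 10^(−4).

m = 128

ρ_J = max_k |cos(kπ/87)| = cos(π/87) = 0.9993481
√(1−ρ_J²) = |sin(π/87)| = 0.0361024
ω* = 2 / (1 + 0.0361024) = 2 / 1.0361024 ≈ 1.9303111.
[ρ_SOR] ω* − 1 = 0.9303111.
(0.9303111)^m ≤ 10^{−4}  ⇒  m·ln(0.9303111) ≤ −4·ln10  ⇒  m ≥ 127.503  ⇒  m = 128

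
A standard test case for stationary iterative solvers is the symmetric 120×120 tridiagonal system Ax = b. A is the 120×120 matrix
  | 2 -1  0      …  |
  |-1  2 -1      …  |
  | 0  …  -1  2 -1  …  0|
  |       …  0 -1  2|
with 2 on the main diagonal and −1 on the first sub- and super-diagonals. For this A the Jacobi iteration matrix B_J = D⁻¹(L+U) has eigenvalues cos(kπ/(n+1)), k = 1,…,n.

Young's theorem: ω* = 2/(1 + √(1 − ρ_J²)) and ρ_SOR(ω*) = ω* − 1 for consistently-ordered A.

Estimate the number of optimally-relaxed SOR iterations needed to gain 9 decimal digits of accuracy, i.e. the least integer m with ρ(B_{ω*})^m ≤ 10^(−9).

m = 400

spectrum of D⁻¹(L+U) = {cos(kπ/121) : 1≤k≤120}; ρ_J = cos(π/121) = 0.9996630.
1 − cos²(π/121) = sin²(π/121) ⇒ √(1−ρ_J²) = sin(π/121) = 0.0259607.
So ω* = 2/1.0259607 = 1.9493924 (Young).
At ω = 1.9493924 every |λ(B_ω)| = ω−1, so ρ_SOR = 0.9493924.
ρ_SOR^m ≤ 10^(−9) ⇔ m ≥ 9·ln10/(−ln 0.9493924) = 20.7233/0.0519331 = 399.038; m = ⌈399.038⌉ = 400.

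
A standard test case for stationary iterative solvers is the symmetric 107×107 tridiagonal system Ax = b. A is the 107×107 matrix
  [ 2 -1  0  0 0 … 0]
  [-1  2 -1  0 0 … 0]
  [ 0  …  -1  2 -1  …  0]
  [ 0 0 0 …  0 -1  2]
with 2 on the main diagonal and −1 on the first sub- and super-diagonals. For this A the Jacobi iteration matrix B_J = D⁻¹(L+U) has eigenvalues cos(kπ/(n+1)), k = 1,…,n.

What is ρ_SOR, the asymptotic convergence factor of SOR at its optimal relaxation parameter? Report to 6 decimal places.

ρ_SOR = 0.943475

n=107: λ(B_J) = 1 − λ(A)/2 = cos(kπ/108); k=1 gives ρ_J = 0.999577.
1 − cos²(π/108) = sin²(π/108) ⇒ √(1−ρ_J²) = sin(π/108) = 0.0290847.
Young: ω* = 2/(1+√(1−ρ_J²)) = 2/(1+0.0290847) = 2/1.0290847 = 1.943475.
ρ_SOR = ω* − 1 = 1.943475 − 1 = 0.943475.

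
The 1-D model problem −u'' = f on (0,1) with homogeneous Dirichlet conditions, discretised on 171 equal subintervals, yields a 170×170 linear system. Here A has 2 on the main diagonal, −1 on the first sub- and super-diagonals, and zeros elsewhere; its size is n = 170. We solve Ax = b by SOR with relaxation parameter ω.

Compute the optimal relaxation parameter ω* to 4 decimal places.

ω* = 1.9639

½·tridiag(1,0,1) at n=170: λ_k = cos(kπ/171); max |λ| at k=1 ⇒ ρ_J = cos(π/171) ≈ 0.9998.
root = sin(π/171) = 0.01837  (since 1−cos² = sin²).
ω* = 2 / (1 + 0.01837) = 2 / 1.01837 ≈ 1.9639.
ρ_SOR = ω* − 1 = 1.9639 − 1 = 0.9639.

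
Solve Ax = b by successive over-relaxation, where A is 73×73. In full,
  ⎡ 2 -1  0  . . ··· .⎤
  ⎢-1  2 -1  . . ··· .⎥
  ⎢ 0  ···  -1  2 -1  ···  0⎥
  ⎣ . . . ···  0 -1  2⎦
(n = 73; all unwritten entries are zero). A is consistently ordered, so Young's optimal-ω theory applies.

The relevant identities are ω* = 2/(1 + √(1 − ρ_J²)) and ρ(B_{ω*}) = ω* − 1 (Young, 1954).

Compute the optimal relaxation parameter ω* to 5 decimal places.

ω* = 1.91857

½·tridiag(1,0,1) at n=73: λ_k = cos(kπ/74); max |λ| at k=1 ⇒ ρ_J = cos(π/74) ≈ 0.99910.
1 − cos²(π/74) = sin²(π/74) ⇒ √(1−ρ_J²) = sin(π/74) = 0.042441.
ω* = 2/(1 + 0.042441) = 2/1.042441 = 1.91857.
ρ_SOR = ω* − 1 ≈ 0.91857.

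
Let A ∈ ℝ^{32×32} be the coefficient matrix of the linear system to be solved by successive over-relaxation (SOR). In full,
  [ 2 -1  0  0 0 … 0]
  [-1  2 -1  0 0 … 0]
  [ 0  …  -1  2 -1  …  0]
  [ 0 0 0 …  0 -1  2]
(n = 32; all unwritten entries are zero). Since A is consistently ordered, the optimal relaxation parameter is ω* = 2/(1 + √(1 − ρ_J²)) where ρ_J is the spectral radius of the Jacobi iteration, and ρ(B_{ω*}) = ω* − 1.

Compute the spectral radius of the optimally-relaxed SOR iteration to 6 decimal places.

ρ_J = max_k |cos(kπ/33)| = cos(π/33) = 0.995472
1 − cos²(π/33) = sin²(π/33) ⇒ √(1−ρ_J²) = sin(π/33) = 0.0950560.
ω* = 2 / (1 + 0.0950560) = 2 / 1.0950560 ≈ 1.826391.
ρ_SOR = ω* − 1 = 1.826391 − 1 = 0.826391.

ρ_SOR = 0.826391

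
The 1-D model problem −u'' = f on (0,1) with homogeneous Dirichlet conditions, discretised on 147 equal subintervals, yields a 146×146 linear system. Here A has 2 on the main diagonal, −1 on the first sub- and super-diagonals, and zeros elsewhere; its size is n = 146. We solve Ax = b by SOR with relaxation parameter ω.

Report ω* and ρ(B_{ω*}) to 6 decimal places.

spectrum of D⁻¹(L+U) = {cos(kπ/147) : 1≤k≤146}; ρ_J = cos(π/147) = 0.999772.
root = sin(π/147) = 0.0213698  (since 1−cos² = sin²).
Young: ω* = 2/(1+√(1−ρ_J²)) = 2/(1+0.0213698) = 2/1.0213698 = 1.958155.
and ρ(B_{ω*}) = 1.958155 − 1 = 0.958155.

ω* = 1.958155, ρ_SOR = 0.958155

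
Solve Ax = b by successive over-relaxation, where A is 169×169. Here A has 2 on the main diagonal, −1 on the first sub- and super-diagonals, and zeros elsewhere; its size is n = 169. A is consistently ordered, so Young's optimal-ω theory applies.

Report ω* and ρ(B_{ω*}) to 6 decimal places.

½·tridiag(1,0,1) at n=169: λ_k = cos(kπ/170); max |λ| at k=1 ⇒ ρ_J = cos(π/170) ≈ 0.999829.
√(1−ρ_J²) = |sin(π/170)| = 0.0184789
ω* = 2 / (1 + 0.0184789) = 2 / 1.0184789 ≈ 1.963713.
ρ(B_{ω*}) = ω*−1 = 0.963713

ω* = 1.963713, ρ_SOR = 0.963713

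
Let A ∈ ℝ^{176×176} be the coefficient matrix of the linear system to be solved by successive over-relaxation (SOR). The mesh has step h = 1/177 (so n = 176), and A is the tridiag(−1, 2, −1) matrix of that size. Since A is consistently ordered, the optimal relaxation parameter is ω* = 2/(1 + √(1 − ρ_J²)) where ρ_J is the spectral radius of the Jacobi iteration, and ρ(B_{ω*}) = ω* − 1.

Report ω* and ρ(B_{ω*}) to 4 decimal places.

ω* = 1.9651, ρ_SOR = 0.9651

½·tridiag(1,0,1) at n=176: λ_k = cos(kπ/177); max |λ| at k=1 ⇒ ρ_J = cos(π/177) ≈ 0.9998.
1 − cos²(π/177) = sin²(π/177) ⇒ √(1−ρ_J²) = sin(π/177) = 0.01775.
ω* = 2/(1+0.01775) = 1.9651
ρ_SOR = ω* − 1 ≈ 0.9651.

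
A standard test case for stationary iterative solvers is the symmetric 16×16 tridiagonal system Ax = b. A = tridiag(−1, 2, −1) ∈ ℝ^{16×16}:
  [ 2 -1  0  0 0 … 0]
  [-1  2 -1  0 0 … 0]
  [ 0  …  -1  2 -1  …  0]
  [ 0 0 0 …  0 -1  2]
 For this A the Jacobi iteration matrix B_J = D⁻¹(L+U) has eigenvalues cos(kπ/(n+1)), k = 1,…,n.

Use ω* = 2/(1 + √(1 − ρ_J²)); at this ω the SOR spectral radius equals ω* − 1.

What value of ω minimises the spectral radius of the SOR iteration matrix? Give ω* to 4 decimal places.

ω* = 1.6895

With n=16, ρ(Jacobi) = cos(π/17) = 0.9830.
√(1 − cos²(π/17)) = sin(π/17) ≈ 0.18375.
ω* = 2 / (1 + 0.18375) = 2 / 1.18375 ≈ 1.6895.
Hence ρ(B_{ω*}) = 1.6895 − 1 = 0.6895.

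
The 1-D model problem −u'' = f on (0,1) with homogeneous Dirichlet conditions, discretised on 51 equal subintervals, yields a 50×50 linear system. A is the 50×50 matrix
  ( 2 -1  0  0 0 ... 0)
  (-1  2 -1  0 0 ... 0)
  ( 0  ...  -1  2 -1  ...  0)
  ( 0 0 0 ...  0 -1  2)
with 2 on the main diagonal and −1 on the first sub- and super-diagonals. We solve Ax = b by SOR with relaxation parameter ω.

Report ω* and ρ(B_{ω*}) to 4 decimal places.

With n=50, ρ(Jacobi) = cos(π/51) = 0.9981.
√(1−ρ_J²) simplifies to sin(π/51) = 0.06156.
So ω* = 2/1.06156 = 1.8840 (Young).
Hence ρ(B_{ω*}) = 1.8840 − 1 = 0.8840.

ω* = 1.8840, ρ_SOR = 0.8840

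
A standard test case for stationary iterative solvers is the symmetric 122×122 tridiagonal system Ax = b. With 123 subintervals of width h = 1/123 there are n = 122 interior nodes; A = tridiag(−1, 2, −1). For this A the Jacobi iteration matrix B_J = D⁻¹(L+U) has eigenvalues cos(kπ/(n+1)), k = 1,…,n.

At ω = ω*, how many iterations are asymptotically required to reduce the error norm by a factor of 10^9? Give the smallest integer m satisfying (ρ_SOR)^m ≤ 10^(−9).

m = 406

n=122: λ(B_J) = 1 − λ(A)/2 = cos(kπ/123); k=1 gives ρ_J = 0.9996738.
1 − cos²(π/123) = sin²(π/123) ⇒ √(1−ρ_J²) = sin(π/123) = 0.0255386.
Then 2/(1+√(1−ρ_J²)) = 2/(1+0.0255386); ω* = 2/1.0255386 = 1.9501948.
[ρ_SOR] ω* − 1 = 0.9501948.
m ≥ 9·ln10 / (−ln 0.9501948) = 405.637; smallest integer m = 406.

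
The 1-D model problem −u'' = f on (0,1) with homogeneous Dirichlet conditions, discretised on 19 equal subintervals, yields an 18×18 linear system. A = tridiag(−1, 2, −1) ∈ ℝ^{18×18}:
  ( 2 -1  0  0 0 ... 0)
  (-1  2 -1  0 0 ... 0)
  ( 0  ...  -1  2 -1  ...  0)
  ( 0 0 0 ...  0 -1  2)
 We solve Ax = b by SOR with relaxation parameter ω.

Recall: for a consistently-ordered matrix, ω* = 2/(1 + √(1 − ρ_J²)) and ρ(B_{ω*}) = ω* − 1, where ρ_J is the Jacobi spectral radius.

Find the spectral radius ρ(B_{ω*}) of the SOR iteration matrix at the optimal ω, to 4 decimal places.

With n=18, ρ(Jacobi) = cos(π/19) = 0.9864.
1 − cos²(π/19) = sin²(π/19) ⇒ √(1−ρ_J²) = sin(π/19) = 0.16459.
So ω* = 2/1.16459 = 1.7173 (Young).
Hence ρ(B_{ω*}) = 1.7173 − 1 = 0.7173.

ρ_SOR = 0.7173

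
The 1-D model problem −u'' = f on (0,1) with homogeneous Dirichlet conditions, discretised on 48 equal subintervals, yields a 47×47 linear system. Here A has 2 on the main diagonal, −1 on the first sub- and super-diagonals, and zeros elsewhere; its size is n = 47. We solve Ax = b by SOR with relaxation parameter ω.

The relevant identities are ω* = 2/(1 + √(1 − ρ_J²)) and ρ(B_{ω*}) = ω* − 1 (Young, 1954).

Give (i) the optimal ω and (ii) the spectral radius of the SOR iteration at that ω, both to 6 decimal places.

[ρ_J] n=47: ρ(B_J) = cos(π/(n+1)) = cos(π/48) = 0.997859.
1 − cos²(π/48) = sin²(π/48) ⇒ √(1−ρ_J²) = sin(π/48) = 0.0654031.
[ω*] 2 ÷ (1 + 0.0654031) = 2 ÷ 1.0654031 = 1.877224.
Hence ρ(B_{ω*}) = 1.877224 − 1 = 0.877224.

ω* = 1.877224, ρ_SOR = 0.877224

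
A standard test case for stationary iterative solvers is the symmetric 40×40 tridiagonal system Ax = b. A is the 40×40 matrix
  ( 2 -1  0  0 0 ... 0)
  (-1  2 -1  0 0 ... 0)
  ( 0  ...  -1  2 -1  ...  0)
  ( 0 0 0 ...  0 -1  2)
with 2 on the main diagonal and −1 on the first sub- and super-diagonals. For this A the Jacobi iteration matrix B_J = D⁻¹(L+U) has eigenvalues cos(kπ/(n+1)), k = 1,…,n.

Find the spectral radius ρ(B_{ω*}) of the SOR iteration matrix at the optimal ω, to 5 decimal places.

ρ_SOR = 0.85779

With n=40, ρ(Jacobi) = cos(π/41) = 0.99707.
√(1−ρ_J²) simplifies to sin(π/41) = 0.076549.
Young: ω* = 2/(1+√(1−ρ_J²)) = 2/(1+0.076549) = 2/1.076549 = 1.85779.
Hence ρ(B_{ω*}) = 1.85779 − 1 = 0.85779.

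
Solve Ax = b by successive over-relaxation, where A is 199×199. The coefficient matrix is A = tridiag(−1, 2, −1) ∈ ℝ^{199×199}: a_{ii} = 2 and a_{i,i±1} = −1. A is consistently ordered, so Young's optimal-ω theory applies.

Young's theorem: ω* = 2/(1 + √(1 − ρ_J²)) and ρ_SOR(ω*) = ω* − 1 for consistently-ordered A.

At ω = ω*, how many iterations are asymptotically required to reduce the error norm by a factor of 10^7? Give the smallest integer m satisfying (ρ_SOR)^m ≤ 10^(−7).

With n=199, ρ(Jacobi) = cos(π/200) = 0.9998766.
√(1 − cos²(π/200)) = sin(π/200) ≈ 0.0157073.
ω* = 2/(1+0.0157073) = 1.9690712
and ρ(B_{ω*}) = 1.9690712 − 1 = 0.9690712.
m ≥ 7·ln10 / (−ln 0.9690712) = 513.034; smallest integer m = 514.

m = 514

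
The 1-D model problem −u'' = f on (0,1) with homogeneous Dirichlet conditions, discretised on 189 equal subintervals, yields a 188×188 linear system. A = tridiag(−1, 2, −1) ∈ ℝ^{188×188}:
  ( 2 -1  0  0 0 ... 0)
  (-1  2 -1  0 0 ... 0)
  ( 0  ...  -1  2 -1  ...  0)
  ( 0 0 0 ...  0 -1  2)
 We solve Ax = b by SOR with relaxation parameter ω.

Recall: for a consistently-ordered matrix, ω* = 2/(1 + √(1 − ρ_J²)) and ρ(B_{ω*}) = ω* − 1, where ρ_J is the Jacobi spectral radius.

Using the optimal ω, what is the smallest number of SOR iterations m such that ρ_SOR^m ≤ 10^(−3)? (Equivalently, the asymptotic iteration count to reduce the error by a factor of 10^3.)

[ρ_J] n=188: ρ(B_J) = cos(π/(n+1)) = cos(π/189) = 0.9998619.
root = sin(π/189) = 0.0166214  (since 1−cos² = sin²).
ω* = 2/(1+0.0166214) = 1.9673007
Hence ρ(B_{ω*}) = 1.9673007 − 1 = 0.9673007.
3·ln10 = 6.90776; −ln(0.9673007) = 0.0332459; m = ⌈6.90776/0.0332459⌉ = ⌈207.778⌉ = 208.

m = 208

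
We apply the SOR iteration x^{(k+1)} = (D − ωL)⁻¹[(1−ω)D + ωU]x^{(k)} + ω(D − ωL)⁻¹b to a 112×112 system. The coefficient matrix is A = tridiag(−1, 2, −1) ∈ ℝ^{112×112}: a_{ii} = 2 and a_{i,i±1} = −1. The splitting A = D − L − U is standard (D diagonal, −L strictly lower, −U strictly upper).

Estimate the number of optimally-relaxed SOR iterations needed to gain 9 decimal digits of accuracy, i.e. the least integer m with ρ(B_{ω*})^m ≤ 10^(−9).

m = 373

n=112: λ(B_J) = 1 − λ(A)/2 = cos(kπ/113); k=1 gives ρ_J = 0.9996136.
√(1 − cos²(π/113)) = sin(π/113) ≈ 0.0277981.
ω* = 2/(1 + 0.0277981) = 2/1.0277981 = 1.9459075.
Hence ρ(B_{ω*}) = 1.9459075 − 1 = 0.9459075.
(0.9459075)^m ≤ 10^{−9}  ⇒  m·ln(0.9459075) ≤ −9·ln10  ⇒  m ≥ 372.651  ⇒  m = 373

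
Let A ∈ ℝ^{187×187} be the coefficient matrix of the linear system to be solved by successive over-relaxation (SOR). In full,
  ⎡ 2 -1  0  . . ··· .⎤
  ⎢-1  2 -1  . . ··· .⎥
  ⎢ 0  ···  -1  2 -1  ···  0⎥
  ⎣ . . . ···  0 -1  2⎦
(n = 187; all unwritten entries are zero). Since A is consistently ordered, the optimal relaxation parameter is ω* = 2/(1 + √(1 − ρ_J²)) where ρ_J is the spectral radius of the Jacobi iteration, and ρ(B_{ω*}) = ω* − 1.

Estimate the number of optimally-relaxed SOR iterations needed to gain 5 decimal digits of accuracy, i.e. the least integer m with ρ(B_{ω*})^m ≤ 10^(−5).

n=187: λ(B_J) = 1 − λ(A)/2 = cos(kπ/188); k=1 gives ρ_J = 0.9998604.
√(1−ρ_J²) simplifies to sin(π/188) = 0.0167098.
So ω* = 2/1.0167098 = 1.9671297 (Young).
ρ(B_{ω*}) = ω*−1 = 0.9671297
For 5 digits: m = 5·ln10 / (−ln 0.9671297) = 11.5129/0.0334227 = 344.463; round up → m = 345.

m = 345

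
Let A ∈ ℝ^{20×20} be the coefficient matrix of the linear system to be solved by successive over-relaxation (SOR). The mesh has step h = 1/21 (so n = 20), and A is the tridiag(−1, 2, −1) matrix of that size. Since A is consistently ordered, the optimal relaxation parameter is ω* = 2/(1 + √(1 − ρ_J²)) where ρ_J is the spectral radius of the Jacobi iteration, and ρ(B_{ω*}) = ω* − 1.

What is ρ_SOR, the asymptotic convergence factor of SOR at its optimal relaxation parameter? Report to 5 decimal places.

ρ_SOR = 0.74058

With n=20, ρ(Jacobi) = cos(π/21) = 0.98883.
√(1−ρ_J²) = |sin(π/21)| = 0.149042
[ω*] 2 ÷ (1 + 0.149042) = 2 ÷ 1.149042 = 1.74058.
ρ_SOR = ω* − 1 = 1.74058 − 1 = 0.74058.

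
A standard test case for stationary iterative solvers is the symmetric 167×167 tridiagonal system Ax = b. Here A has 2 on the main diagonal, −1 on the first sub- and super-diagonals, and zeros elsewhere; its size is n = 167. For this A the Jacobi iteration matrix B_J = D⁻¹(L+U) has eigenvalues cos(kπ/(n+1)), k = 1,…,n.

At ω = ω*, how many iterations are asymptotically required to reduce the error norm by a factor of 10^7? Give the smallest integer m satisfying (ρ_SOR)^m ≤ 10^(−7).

With n=167, ρ(Jacobi) = cos(π/168) = 0.9998252.
1 − cos²(π/168) = sin²(π/168) ⇒ √(1−ρ_J²) = sin(π/168) = 0.0186989.
ω* = 2/(1 + 0.0186989) = 2/1.0186989 = 1.9632887.
Hence ρ(B_{ω*}) = 1.9632887 − 1 = 0.9632887.
(0.9632887)^m ≤ 10^{−7}  ⇒  m·ln(0.9632887) ≤ −7·ln10  ⇒  m ≥ 430.941  ⇒  m = 431

m = 431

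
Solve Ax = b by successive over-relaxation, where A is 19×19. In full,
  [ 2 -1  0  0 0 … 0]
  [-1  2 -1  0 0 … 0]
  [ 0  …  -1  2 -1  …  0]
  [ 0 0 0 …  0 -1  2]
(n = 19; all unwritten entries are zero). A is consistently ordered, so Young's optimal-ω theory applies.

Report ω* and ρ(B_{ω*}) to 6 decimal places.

[ρ_J] n=19: ρ(B_J) = cos(π/(n+1)) = cos(π/20) = 0.987688.
√(1−ρ_J²) = |sin(π/20)| = 0.1564345
[ω*] 2 ÷ (1 + 0.1564345) = 2 ÷ 1.1564345 = 1.729454.
[ρ_SOR] ω* − 1 = 0.729454.

ω* = 1.729454, ρ_SOR = 0.729454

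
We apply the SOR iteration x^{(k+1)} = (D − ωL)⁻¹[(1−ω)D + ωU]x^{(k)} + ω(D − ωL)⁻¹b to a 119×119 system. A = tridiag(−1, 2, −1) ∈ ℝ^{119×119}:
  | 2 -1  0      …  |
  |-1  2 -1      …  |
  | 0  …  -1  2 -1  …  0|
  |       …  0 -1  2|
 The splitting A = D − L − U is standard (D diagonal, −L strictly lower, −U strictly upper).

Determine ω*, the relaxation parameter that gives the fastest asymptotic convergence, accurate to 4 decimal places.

spectrum of D⁻¹(L+U) = {cos(kπ/120) : 1≤k≤119}; ρ_J = cos(π/120) = 0.9997.
root = sin(π/120) = 0.02618  (since 1−cos² = sin²).
Young: ω* = 2/(1+√(1−ρ_J²)) = 2/(1+0.02618) = 2/1.02618 = 1.9490.
[ρ_SOR] ω* − 1 = 0.9490.

ω* = 1.9490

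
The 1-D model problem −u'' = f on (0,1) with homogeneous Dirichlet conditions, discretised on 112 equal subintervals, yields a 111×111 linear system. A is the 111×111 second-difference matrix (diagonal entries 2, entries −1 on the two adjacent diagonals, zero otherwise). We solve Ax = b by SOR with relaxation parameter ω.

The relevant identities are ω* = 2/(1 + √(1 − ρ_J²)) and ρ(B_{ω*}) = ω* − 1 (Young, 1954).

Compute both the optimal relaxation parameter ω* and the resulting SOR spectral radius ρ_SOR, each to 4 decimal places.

spectrum of D⁻¹(L+U) = {cos(kπ/112) : 1≤k≤111}; ρ_J = cos(π/112) = 0.9996.
√(1−ρ_J²) = |sin(π/112)| = 0.02805
Young: ω* = 2/(1+√(1−ρ_J²)) = 2/(1+0.02805) = 2/1.02805 = 1.9454.
At ω = 1.9454 every |λ(B_ω)| = ω−1, so ρ_SOR = 0.9454.

ω* = 1.9454, ρ_SOR = 0.9454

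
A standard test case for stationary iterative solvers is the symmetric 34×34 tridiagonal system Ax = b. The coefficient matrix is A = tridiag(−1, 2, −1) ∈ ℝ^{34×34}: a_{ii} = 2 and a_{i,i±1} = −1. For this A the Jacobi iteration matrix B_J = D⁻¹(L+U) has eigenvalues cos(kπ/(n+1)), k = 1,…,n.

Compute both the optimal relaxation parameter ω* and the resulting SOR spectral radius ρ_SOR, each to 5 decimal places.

ω* = 1.83547, ρ_SOR = 0.83547

With n=34, ρ(Jacobi) = cos(π/35) = 0.99597.
√(1 − cos²(π/35)) = sin(π/35) ≈ 0.089639.
[ω*] 2 ÷ (1 + 0.089639) = 2 ÷ 1.089639 = 1.83547.
[ρ_SOR] ω* − 1 = 0.83547.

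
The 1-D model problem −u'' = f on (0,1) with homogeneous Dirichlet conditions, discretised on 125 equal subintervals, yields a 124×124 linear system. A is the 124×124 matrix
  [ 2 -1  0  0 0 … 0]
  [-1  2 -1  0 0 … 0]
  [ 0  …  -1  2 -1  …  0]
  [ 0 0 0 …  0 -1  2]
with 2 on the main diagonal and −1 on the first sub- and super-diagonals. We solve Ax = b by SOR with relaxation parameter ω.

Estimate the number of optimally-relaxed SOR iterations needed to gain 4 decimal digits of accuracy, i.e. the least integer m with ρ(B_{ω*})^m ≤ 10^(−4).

m = 184

With n=124, ρ(Jacobi) = cos(π/125) = 0.9996842.
root = sin(π/125) = 0.0251301  (since 1−cos² = sin²).
ω* = 2/(1+0.0251301) = 1.9509719
At ω = 1.9509719 every |λ(B_ω)| = ω−1, so ρ_SOR = 0.9509719.
For 4 digits: m = 4·ln10 / (−ln 0.9509719) = 9.21034/0.0502708 = 183.215; round up → m = 184.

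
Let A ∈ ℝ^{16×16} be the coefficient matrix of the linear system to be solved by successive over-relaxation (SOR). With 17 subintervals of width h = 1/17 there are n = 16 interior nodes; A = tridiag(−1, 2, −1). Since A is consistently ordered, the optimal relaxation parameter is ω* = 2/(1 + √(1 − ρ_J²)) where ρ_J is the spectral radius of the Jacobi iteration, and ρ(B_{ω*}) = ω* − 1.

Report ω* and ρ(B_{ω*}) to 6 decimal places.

spectrum of D⁻¹(L+U) = {cos(kπ/17) : 1≤k≤16}; ρ_J = cos(π/17) = 0.982973.
√(1−ρ_J²) = |sin(π/17)| = 0.1837495
ω* = 2/(1+0.1837495) = 1.689547
Hence ρ(B_{ω*}) = 1.689547 − 1 = 0.689547.

ω* = 1.689547, ρ_SOR = 0.689547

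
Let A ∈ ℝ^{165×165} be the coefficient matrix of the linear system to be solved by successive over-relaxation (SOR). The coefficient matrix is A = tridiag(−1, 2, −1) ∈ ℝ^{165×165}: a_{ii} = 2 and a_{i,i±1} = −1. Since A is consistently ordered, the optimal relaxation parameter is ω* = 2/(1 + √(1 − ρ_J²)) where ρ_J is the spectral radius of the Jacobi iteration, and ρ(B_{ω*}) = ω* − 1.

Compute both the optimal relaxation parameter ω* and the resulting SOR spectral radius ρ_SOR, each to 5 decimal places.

ω* = 1.96285, ρ_SOR = 0.96285

B_J for the 165×165 system has eigenvalues cos(kπ/166); ρ_J = cos(π/166) = 0.99982.
root = sin(π/166) = 0.018924  (since 1−cos² = sin²).
[ω*] 2 ÷ (1 + 0.018924) = 2 ÷ 1.018924 = 1.96285.
Hence ρ(B_{ω*}) = 1.96285 − 1 = 0.96285.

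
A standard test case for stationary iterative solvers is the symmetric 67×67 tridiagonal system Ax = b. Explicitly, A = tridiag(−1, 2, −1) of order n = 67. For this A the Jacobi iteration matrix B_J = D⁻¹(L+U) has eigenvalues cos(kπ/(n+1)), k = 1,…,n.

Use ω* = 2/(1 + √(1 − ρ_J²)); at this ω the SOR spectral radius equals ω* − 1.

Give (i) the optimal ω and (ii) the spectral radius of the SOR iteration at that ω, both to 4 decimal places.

ω* = 1.9117, ρ_SOR = 0.9117

[ρ_J] n=67: ρ(B_J) = cos(π/(n+1)) = cos(π/68) = 0.9989.
√(1−ρ_J²) = |sin(π/68)| = 0.04618
Then 2/(1+√(1−ρ_J²)) = 2/(1+0.04618); ω* = 2/1.04618 = 1.9117.
ρ(B_{ω*}) = ω*−1 = 0.9117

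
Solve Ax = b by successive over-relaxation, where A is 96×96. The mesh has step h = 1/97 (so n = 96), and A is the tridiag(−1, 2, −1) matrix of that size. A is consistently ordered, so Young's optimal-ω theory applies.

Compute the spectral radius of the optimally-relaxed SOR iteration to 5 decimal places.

½·tridiag(1,0,1) at n=96: λ_k = cos(kπ/97); max |λ| at k=1 ⇒ ρ_J = cos(π/97) ≈ 0.99948.
√(1 − cos²(π/97)) = sin(π/97) ≈ 0.032382.
[ω*] 2 ÷ (1 + 0.032382) = 2 ÷ 1.032382 = 1.93727.
and ρ(B_{ω*}) = 1.93727 − 1 = 0.93727.

ρ_SOR = 0.93727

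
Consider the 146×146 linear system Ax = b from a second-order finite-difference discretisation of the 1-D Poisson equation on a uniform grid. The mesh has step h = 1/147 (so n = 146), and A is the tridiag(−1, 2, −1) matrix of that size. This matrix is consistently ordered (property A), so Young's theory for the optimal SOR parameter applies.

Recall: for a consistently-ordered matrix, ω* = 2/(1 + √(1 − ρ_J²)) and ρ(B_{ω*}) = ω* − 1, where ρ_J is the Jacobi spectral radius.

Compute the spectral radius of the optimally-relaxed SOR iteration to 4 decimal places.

½·tridiag(1,0,1) at n=146: λ_k = cos(kπ/147); max |λ| at k=1 ⇒ ρ_J = cos(π/147) ≈ 0.9998.
√(1−ρ_J²) simplifies to sin(π/147) = 0.02137.
ω* = 2/(1+0.02137) = 1.9582
At ω = 1.9582 every |λ(B_ω)| = ω−1, so ρ_SOR = 0.9582.

ρ_SOR = 0.9582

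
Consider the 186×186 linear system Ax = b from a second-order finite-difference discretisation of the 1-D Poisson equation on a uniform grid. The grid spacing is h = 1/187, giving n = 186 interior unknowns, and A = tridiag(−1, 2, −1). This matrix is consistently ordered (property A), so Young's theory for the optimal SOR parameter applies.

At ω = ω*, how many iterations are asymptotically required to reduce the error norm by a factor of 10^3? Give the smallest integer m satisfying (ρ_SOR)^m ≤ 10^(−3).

n=186: λ(B_J) = 1 − λ(A)/2 = cos(kπ/187); k=1 gives ρ_J = 0.9998589.
√(1 − cos²(π/187)) = sin(π/187) ≈ 0.0167992.
So ω* = 2/1.0167992 = 1.9669567 (Young).
ρ_SOR = ω* − 1 = 1.9669567 − 1 = 0.9669567.
For 3 digits: m = 3·ln10 / (−ln 0.9669567) = 6.90776/0.0336016 = 205.578; round up → m = 206.

m = 206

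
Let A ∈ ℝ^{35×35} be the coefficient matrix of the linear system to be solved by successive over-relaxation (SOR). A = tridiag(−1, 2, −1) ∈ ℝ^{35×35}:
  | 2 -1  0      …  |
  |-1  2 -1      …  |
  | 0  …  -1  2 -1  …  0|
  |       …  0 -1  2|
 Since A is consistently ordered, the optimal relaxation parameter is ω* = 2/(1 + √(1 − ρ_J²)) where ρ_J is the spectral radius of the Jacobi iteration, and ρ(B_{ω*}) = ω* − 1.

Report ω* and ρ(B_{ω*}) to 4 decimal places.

ω* = 1.8397, ρ_SOR = 0.8397

spectrum of D⁻¹(L+U) = {cos(kπ/36) : 1≤k≤35}; ρ_J = cos(π/36) = 0.9962.
root = sin(π/36) = 0.08716  (since 1−cos² = sin²).
ω* = 2 / (1 + 0.08716) = 2 / 1.08716 ≈ 1.8397.
ρ_SOR = ω* − 1 = 1.8397 − 1 = 0.8397.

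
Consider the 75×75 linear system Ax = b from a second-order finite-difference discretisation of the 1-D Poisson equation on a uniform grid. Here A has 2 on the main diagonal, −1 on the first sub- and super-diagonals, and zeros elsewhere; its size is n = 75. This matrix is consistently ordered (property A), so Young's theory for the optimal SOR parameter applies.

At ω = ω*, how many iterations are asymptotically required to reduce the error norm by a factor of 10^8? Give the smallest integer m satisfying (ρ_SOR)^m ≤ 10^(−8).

B_J for the 75×75 system has eigenvalues cos(kπ/76); ρ_J = cos(π/76) = 0.9991458.
root = sin(π/76) = 0.0413250  (since 1−cos² = sin²).
ω* = 2 / (1 + 0.0413250) = 2 / 1.0413250 ≈ 1.9206300.
ρ(B_{ω*}) = ω*−1 = 0.9206300
m ≥ 8·ln10 / (−ln 0.9206300) = 222.749; smallest integer m = 223.

m = 223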